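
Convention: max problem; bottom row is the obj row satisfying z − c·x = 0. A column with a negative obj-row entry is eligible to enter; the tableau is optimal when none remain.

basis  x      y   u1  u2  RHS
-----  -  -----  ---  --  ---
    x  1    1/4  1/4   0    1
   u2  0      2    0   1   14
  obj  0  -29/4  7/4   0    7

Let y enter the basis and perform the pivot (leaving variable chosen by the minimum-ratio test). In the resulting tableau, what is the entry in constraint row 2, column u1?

Ratio test on column y — row 1: 1/(1/4) = 4; row 2: 14/2 = 7. Minimum is 4 at row 1 (x leaves); pivot element 1/4.
Divide row 1 by 1/4; eliminate column y from the other rows.
Row 2 update in column u1: 0 − 2·1 = -2.

-2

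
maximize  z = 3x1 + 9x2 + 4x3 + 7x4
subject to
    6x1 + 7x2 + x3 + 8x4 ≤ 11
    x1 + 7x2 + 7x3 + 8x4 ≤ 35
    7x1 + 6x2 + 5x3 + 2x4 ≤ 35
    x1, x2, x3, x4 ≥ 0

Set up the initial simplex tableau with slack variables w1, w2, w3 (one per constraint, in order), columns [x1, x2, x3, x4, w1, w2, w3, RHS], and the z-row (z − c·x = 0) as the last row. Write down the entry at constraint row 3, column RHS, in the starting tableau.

The RHS of constraint 3 is b_3 = 35.

35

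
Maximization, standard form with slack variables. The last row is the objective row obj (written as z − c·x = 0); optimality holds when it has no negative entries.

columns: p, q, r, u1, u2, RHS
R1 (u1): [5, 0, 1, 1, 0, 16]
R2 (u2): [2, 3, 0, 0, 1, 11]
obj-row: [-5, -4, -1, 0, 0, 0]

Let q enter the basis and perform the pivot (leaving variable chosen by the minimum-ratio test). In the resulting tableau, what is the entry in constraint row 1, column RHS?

16

Ratio test on column q — row 1: entry 0 ≤ 0; row 2: 11/3 = 11/3. Minimum is 11/3 at row 2 (u2 leaves); pivot element 3.
Divide row 2 by 3; eliminate column q from the other rows.
Row 1 update in column RHS: 16 − 0·(11/3) = 16.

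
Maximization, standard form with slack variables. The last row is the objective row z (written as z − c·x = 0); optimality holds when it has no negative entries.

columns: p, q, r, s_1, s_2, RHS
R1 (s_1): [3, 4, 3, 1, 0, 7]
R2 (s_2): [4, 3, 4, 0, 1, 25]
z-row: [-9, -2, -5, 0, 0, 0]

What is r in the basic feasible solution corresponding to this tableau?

0

r is not in the basis, so in the current basic feasible solution r = 0.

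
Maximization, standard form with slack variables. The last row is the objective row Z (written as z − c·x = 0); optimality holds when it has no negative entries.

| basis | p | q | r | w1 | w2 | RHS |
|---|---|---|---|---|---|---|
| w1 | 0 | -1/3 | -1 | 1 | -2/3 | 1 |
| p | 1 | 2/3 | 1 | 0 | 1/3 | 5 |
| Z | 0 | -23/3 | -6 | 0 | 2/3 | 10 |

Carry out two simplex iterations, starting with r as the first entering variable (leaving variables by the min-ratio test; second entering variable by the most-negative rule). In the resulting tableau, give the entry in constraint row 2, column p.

3/2

Ratio test on column r — row 1: entry -1 ≤ 0; row 2: 5/1 = 5. Minimum is 5 at row 2 (p leaves); pivot element 1.
Divide row 2 by 1; eliminate column r from the other rows.
Second iteration: most negative Z-row entry is -11/3 in column q, so q enters.
Ratio test on column q — row 1: 6/(1/3) = 18; row 2: 5/(2/3) = 15/2. Minimum is 15/2 at row 2 (r leaves); pivot element 2/3.
Divide row 2 by 2/3; eliminate column q from the other rows.
After both pivots, the entry at constraint row 2, column p is 3/2.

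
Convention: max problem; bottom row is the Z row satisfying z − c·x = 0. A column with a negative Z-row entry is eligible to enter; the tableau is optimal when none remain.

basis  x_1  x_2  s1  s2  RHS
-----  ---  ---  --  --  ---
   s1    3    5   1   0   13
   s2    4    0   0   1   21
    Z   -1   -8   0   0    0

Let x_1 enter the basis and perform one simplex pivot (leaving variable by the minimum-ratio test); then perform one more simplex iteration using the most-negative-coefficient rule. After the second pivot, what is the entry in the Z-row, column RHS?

104/5

Ratio test on column x_1 — row 1: 13/3 = 13/3; row 2: 21/4 = 21/4. Minimum is 13/3 at row 1 (s1 leaves); pivot element 3.
Divide row 1 by 3; eliminate column x_1 from the other rows.
Second iteration: most negative Z-row entry is -19/3 in column x_2, so x_2 enters.
Ratio test on column x_2 — row 1: (13/3)/(5/3) = 13/5; row 2: entry -20/3 ≤ 0. Minimum is 13/5 at row 1 (x_1 leaves); pivot element 5/3.
Divide row 1 by 5/3; eliminate column x_2 from the other rows.
After both pivots, the entry at the Z-row, column RHS is 104/5.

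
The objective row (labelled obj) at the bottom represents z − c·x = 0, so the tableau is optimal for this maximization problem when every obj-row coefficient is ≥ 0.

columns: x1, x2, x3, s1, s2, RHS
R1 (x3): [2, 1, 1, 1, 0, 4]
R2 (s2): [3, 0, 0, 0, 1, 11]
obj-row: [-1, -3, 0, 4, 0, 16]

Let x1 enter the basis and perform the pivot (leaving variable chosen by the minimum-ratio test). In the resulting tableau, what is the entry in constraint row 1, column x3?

1/2

Ratio test on column x1 — row 1: 4/2 = 2; row 2: 11/3 = 11/3. Minimum is 2 at row 1 (x3 leaves); pivot element 2.
Divide row 1 by 2; eliminate column x1 from the other rows.
In the new row 1, the x3 entry is the old entry divided by the pivot: 1/2 = 1/2.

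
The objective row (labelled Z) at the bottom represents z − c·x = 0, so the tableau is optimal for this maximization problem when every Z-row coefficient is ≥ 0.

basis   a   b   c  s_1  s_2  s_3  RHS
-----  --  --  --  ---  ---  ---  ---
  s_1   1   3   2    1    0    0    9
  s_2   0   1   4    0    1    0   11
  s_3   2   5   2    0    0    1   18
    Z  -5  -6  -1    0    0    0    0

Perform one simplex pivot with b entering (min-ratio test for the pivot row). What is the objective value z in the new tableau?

18

Ratio test on column b — row 1: 9/3 = 3; row 2: 11/1 = 11; row 3: 18/5 = 18/5. Minimum is 3 at row 1 (s_1 leaves); pivot element 3.
Pivot on row 1; the Z-row RHS becomes 0 − (-6)·3 = 18.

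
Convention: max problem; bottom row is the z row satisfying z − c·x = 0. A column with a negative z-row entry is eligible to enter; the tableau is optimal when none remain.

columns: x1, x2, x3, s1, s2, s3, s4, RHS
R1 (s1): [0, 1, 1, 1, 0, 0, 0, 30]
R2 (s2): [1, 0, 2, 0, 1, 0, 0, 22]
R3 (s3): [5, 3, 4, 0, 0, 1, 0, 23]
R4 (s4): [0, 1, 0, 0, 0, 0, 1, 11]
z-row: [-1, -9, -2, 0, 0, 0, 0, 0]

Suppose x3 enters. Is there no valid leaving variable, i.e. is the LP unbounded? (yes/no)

no

Column x3 has positive entries in row(s) 1, 2, 3, so the ratio test bounds it — not unbounded.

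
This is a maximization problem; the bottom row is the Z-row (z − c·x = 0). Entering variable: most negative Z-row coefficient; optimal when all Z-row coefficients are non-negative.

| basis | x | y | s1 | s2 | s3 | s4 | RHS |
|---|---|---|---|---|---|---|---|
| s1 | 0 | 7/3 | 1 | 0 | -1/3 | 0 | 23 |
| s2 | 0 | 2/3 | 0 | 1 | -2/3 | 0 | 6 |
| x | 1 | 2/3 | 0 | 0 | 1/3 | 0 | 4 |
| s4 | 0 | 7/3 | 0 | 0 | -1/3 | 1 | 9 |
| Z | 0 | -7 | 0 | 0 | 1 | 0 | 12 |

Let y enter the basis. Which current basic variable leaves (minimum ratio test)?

Column y entries and ratios — s1: 23/(7/3) = 69/7; s2: 6/(2/3) = 9; x: 4/(2/3) = 6; s4: 9/(7/3) = 27/7.
Smallest ratio is 27/7 in the row of s4, so s4 leaves.

s4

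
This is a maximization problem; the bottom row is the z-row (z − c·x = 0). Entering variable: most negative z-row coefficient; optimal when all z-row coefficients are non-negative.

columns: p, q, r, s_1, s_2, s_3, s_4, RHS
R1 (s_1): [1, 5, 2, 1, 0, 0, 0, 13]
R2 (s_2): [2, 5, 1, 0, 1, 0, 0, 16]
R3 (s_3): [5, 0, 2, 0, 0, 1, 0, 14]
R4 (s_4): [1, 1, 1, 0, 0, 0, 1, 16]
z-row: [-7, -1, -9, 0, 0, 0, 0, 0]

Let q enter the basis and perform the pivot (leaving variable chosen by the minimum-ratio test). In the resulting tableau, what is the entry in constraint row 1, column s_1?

1/5

Ratio test on column q — row 1: 13/5 = 13/5; row 2: 16/5 = 16/5; row 3: entry 0 ≤ 0; row 4: 16/1 = 16. Minimum is 13/5 at row 1 (s_1 leaves); pivot element 5.
Divide row 1 by 5; eliminate column q from the other rows.
In the new row 1, the s_1 entry is the old entry divided by the pivot: 1/5 = 1/5.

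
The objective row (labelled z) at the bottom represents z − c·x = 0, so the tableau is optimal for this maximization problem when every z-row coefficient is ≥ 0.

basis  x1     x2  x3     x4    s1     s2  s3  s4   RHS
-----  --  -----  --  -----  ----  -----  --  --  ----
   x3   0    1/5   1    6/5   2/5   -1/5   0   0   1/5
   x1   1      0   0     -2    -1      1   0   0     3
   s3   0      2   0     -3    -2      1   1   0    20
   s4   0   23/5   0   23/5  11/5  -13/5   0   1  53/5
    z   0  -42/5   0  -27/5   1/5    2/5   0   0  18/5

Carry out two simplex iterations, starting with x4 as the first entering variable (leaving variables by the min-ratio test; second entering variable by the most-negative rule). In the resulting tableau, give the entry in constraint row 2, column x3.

0

Ratio test on column x4 — row 1: (1/5)/(6/5) = 1/6; row 2: entry -2 ≤ 0; row 3: entry -3 ≤ 0; row 4: (53/5)/(23/5) = 53/23. Minimum is 1/6 at row 1 (x3 leaves); pivot element 6/5.
Divide row 1 by 6/5; eliminate column x4 from the other rows.
Second iteration: most negative z-row entry is -15/2 in column x2, so x2 enters.
Ratio test on column x2 — row 1: (1/6)/(1/6) = 1; row 2: (10/3)/(1/3) = 10; row 3: (41/2)/(5/2) = 41/5; row 4: (59/6)/(23/6) = 59/23. Minimum is 1 at row 1 (x4 leaves); pivot element 1/6.
Divide row 1 by 1/6; eliminate column x2 from the other rows.
After both pivots, the entry at constraint row 2, column x3 is 0.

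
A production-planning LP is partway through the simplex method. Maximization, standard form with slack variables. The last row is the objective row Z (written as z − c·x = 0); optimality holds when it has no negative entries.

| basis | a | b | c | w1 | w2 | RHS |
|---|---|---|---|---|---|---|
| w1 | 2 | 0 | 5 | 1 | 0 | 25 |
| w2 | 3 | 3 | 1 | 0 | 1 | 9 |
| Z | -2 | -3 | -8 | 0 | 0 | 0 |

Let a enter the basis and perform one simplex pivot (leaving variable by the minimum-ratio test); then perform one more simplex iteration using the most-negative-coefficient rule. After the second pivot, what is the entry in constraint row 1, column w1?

Ratio test on column a — row 1: 25/2 = 25/2; row 2: 9/3 = 3. Minimum is 3 at row 2 (w2 leaves); pivot element 3.
Divide row 2 by 3; eliminate column a from the other rows.
Second iteration: most negative Z-row entry is -22/3 in column c, so c enters.
Ratio test on column c — row 1: 19/(13/3) = 57/13; row 2: 3/(1/3) = 9. Minimum is 57/13 at row 1 (w1 leaves); pivot element 13/3.
Divide row 1 by 13/3; eliminate column c from the other rows.
After both pivots, the entry at constraint row 1, column w1 is 3/13.

3/13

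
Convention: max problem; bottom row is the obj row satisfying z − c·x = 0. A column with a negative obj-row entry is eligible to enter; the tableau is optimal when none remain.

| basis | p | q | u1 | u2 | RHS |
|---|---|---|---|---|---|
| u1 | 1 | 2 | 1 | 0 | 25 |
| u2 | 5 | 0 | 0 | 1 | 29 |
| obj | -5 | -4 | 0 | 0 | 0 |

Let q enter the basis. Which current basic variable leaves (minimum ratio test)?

Column q entries and ratios — u1: 25/2 = 25/2; u2: 0 ≤ 0, skip.
Smallest ratio is 25/2 in the row of u1, so u1 leaves.

u1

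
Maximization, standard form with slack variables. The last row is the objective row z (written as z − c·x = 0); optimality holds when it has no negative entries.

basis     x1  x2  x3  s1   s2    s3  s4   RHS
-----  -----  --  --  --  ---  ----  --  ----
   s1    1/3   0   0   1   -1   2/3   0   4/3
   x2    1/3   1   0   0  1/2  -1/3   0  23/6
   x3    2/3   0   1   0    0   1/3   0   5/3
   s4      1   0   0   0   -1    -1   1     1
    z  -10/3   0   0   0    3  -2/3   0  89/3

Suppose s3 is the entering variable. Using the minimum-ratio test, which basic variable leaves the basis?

s1

Column s3 entries and ratios — s1: (4/3)/(2/3) = 2; x2: -1/3 ≤ 0, skip; x3: (5/3)/(1/3) = 5; s4: -1 ≤ 0, skip.
Smallest ratio is 2 in the row of s1, so s1 leaves.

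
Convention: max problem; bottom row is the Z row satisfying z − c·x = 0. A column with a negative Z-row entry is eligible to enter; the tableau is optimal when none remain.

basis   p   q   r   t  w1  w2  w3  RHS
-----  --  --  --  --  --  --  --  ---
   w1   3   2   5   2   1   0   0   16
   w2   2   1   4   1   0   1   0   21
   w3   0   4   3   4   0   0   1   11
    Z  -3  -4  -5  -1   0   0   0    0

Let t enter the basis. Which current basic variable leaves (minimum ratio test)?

w3

Column t entries and ratios — w1: 16/2 = 8; w2: 21/1 = 21; w3: 11/4 = 11/4.
Smallest ratio is 11/4 in the row of w3, so w3 leaves.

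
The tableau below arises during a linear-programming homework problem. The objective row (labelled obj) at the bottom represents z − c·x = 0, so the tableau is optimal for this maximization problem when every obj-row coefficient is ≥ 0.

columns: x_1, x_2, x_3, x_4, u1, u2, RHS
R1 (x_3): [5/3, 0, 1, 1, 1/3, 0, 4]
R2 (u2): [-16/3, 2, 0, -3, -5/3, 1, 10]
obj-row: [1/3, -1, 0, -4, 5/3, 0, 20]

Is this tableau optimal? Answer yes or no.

The obj-row has a negative entry -4 in column x_4, so it is not optimal.

no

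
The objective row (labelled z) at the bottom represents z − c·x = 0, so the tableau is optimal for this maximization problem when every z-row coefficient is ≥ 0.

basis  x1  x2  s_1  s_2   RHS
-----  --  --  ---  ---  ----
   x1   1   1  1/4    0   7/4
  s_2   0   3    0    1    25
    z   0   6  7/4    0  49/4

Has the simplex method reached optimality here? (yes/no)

Every z-row coefficient is ≥ 0, so the tableau is optimal.

yes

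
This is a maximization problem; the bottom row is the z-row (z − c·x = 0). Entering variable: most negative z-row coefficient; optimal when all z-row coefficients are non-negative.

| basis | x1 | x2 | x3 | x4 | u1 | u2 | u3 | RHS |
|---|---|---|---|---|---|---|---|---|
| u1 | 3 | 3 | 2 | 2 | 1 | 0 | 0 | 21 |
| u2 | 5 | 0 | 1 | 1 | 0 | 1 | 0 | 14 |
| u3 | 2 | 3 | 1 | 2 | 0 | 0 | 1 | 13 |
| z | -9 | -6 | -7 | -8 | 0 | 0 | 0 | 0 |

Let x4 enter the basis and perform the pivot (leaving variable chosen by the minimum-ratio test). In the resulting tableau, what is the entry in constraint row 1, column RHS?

Ratio test on column x4 — row 1: 21/2 = 21/2; row 2: 14/1 = 14; row 3: 13/2 = 13/2. Minimum is 13/2 at row 3 (u3 leaves); pivot element 2.
Divide row 3 by 2; eliminate column x4 from the other rows.
Row 1 update in column RHS: 21 − 2·(13/2) = 8.

8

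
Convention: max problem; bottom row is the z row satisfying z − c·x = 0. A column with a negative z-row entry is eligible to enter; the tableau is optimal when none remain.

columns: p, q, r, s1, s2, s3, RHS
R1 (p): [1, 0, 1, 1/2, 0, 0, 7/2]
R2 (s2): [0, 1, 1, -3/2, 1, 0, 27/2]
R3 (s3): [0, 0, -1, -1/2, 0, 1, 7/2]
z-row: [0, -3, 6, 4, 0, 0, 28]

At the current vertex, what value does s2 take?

27/2

s2 is basic (row 2); its value is the RHS of that row, 27/2.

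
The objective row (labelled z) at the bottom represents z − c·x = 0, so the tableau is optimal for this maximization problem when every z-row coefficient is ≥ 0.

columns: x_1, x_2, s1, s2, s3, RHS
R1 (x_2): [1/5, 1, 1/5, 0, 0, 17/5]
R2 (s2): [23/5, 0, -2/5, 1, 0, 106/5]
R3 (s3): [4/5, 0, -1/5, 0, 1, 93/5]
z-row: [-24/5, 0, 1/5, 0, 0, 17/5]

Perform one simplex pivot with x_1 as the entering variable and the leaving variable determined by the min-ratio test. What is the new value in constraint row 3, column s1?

Ratio test on column x_1 — row 1: (17/5)/(1/5) = 17; row 2: (106/5)/(23/5) = 106/23; row 3: (93/5)/(4/5) = 93/4. Minimum is 106/23 at row 2 (s2 leaves); pivot element 23/5.
Divide row 2 by 23/5; eliminate column x_1 from the other rows.
Row 3 update in column s1: -1/5 − (4/5)·(-2/23) = -3/23.

-3/23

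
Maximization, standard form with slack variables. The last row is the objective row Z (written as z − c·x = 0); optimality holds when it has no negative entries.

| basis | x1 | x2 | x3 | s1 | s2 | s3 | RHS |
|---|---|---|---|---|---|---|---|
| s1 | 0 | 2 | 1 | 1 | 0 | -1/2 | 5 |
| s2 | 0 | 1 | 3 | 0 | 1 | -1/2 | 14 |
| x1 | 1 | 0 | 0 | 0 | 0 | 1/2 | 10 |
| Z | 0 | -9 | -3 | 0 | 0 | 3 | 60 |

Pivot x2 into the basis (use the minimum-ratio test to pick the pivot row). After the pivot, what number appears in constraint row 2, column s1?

-1/2

Ratio test on column x2 — row 1: 5/2 = 5/2; row 2: 14/1 = 14; row 3: entry 0 ≤ 0. Minimum is 5/2 at row 1 (s1 leaves); pivot element 2.
Divide row 1 by 2; eliminate column x2 from the other rows.
Row 2 update in column s1: 0 − 1·(1/2) = -1/2.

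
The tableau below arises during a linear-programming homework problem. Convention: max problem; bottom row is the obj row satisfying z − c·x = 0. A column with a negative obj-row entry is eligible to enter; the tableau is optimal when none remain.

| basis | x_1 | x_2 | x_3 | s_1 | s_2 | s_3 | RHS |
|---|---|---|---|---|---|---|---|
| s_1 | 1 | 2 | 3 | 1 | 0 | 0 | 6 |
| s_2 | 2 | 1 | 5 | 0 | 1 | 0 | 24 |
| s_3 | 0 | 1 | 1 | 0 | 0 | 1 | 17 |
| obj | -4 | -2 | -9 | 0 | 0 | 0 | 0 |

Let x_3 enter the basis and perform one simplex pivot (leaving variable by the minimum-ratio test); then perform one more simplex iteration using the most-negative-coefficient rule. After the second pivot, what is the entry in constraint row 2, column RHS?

12

Ratio test on column x_3 — row 1: 6/3 = 2; row 2: 24/5 = 24/5; row 3: 17/1 = 17. Minimum is 2 at row 1 (s_1 leaves); pivot element 3.
Divide row 1 by 3; eliminate column x_3 from the other rows.
Second iteration: most negative obj-row entry is -1 in column x_1, so x_1 enters.
Ratio test on column x_1 — row 1: 2/(1/3) = 6; row 2: 14/(1/3) = 42; row 3: entry -1/3 ≤ 0. Minimum is 6 at row 1 (x_3 leaves); pivot element 1/3.
Divide row 1 by 1/3; eliminate column x_1 from the other rows.
After both pivots, the entry at constraint row 2, column RHS is 12.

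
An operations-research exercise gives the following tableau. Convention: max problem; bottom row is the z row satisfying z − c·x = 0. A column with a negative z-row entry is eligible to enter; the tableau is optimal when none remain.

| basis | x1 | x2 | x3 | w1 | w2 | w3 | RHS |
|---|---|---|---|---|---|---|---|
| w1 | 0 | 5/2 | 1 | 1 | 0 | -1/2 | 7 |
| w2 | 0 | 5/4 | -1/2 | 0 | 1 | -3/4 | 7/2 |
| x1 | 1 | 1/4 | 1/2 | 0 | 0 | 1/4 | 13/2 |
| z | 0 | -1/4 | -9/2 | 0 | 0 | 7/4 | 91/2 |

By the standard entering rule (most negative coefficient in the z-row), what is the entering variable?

x3

Negative z-row entries: x2: -1/4, x3: -9/2.
The most negative is -9/2 in column x3, so x3 enters.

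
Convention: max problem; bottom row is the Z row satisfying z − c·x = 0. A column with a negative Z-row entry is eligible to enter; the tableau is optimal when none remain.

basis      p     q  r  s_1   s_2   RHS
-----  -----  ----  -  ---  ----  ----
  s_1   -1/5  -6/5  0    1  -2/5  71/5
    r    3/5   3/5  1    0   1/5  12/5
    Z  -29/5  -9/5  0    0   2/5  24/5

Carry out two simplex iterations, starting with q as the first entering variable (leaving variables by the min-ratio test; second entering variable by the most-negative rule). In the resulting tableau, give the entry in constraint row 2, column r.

Ratio test on column q — row 1: entry -6/5 ≤ 0; row 2: (12/5)/(3/5) = 4. Minimum is 4 at row 2 (r leaves); pivot element 3/5.
Divide row 2 by 3/5; eliminate column q from the other rows.
Second iteration: most negative Z-row entry is -4 in column p, so p enters.
Ratio test on column p — row 1: 19/1 = 19; row 2: 4/1 = 4. Minimum is 4 at row 2 (q leaves); pivot element 1.
Divide row 2 by 1; eliminate column p from the other rows.
After both pivots, the entry at constraint row 2, column r is 5/3.

5/3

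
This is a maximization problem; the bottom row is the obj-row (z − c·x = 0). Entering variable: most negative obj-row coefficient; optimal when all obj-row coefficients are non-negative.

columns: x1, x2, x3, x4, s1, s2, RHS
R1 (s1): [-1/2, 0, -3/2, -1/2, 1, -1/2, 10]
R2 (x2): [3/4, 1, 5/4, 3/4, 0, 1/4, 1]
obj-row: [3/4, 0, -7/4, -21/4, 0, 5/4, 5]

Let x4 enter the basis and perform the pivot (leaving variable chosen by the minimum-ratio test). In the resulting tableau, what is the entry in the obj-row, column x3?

7

Ratio test on column x4 — row 1: entry -1/2 ≤ 0; row 2: 1/(3/4) = 4/3. Minimum is 4/3 at row 2 (x2 leaves); pivot element 3/4.
Divide row 2 by 3/4; eliminate column x4 from the other rows.
obj-row update in column x3: -7/4 − (-21/4)·(5/3) = 7.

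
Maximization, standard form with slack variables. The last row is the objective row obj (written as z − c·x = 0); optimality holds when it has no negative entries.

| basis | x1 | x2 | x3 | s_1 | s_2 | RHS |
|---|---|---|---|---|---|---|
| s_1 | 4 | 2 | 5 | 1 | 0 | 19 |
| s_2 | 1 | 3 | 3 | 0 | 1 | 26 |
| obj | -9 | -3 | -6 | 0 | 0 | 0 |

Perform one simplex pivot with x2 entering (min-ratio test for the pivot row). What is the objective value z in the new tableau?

26

Ratio test on column x2 — row 1: 19/2 = 19/2; row 2: 26/3 = 26/3. Minimum is 26/3 at row 2 (s_2 leaves); pivot element 3.
Pivot on row 2; the obj-row RHS becomes 0 − (-3)·(26/3) = 26.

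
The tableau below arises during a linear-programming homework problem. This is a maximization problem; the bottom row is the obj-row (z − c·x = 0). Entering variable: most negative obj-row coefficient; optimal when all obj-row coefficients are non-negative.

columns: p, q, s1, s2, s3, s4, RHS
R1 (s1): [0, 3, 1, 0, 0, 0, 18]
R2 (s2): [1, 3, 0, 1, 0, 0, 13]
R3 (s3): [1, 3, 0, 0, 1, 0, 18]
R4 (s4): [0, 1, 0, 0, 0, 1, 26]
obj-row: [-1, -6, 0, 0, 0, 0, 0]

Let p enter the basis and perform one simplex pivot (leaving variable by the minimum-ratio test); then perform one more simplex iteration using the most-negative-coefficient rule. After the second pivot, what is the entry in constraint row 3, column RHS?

Ratio test on column p — row 1: entry 0 ≤ 0; row 2: 13/1 = 13; row 3: 18/1 = 18; row 4: entry 0 ≤ 0. Minimum is 13 at row 2 (s2 leaves); pivot element 1.
Divide row 2 by 1; eliminate column p from the other rows.
Second iteration: most negative obj-row entry is -3 in column q, so q enters.
Ratio test on column q — row 1: 18/3 = 6; row 2: 13/3 = 13/3; row 3: entry 0 ≤ 0; row 4: 26/1 = 26. Minimum is 13/3 at row 2 (p leaves); pivot element 3.
Divide row 2 by 3; eliminate column q from the other rows.
After both pivots, the entry at constraint row 3, column RHS is 5.

5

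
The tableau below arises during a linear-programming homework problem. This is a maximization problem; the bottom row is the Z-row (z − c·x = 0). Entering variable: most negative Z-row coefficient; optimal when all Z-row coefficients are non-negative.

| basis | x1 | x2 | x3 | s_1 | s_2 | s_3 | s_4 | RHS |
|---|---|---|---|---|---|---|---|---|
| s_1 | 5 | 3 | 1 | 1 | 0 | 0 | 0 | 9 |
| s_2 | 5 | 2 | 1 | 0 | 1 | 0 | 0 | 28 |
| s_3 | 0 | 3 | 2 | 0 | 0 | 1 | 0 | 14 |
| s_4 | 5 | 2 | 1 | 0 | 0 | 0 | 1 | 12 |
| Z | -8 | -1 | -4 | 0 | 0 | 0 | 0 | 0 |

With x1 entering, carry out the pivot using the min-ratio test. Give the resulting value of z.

Ratio test on column x1 — row 1: 9/5 = 9/5; row 2: 28/5 = 28/5; row 3: entry 0 ≤ 0; row 4: 12/5 = 12/5. Minimum is 9/5 at row 1 (s_1 leaves); pivot element 5.
Pivot on row 1; the Z-row RHS becomes 0 − (-8)·(9/5) = 72/5.

72/5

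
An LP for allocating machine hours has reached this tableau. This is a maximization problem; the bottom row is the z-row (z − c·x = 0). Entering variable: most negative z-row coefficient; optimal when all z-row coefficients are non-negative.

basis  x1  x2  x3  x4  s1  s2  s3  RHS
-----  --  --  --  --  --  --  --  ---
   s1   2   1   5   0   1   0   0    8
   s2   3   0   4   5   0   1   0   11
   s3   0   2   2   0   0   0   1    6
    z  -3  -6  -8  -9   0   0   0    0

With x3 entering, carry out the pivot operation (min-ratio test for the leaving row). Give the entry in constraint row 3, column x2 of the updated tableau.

8/5

Ratio test on column x3 — row 1: 8/5 = 8/5; row 2: 11/4 = 11/4; row 3: 6/2 = 3. Minimum is 8/5 at row 1 (s1 leaves); pivot element 5.
Divide row 1 by 5; eliminate column x3 from the other rows.
Row 3 update in column x2: 2 − 2·(1/5) = 8/5.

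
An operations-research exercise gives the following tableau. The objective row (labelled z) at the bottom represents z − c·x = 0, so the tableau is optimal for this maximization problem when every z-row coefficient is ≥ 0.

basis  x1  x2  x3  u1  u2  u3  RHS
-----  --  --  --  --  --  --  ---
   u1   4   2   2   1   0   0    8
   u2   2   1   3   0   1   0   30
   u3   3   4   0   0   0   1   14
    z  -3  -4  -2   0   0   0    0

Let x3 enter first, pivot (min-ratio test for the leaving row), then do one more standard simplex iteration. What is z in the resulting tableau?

15

Ratio test on column x3 — row 1: 8/2 = 4; row 2: 30/3 = 10; row 3: entry 0 ≤ 0. Minimum is 4 at row 1 (u1 leaves); pivot element 2.
Pivot on row 1; the z-row RHS becomes 0 − (-2)·4 = 8.
Next entering variable (most negative z-row entry -2): x2.
Ratio test on column x2 — row 1: 4/1 = 4; row 2: entry -2 ≤ 0; row 3: 14/4 = 7/2. Minimum is 7/2 at row 3 (u3 leaves); pivot element 4.
After the second pivot the z-row RHS is 8 − (-2)·(7/2) = 15.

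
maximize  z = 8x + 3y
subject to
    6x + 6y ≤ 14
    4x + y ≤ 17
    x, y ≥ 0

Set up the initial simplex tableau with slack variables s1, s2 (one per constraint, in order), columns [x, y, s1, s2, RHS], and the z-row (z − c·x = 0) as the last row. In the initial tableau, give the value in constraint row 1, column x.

Constraint 1 has coefficient 6 on x.

6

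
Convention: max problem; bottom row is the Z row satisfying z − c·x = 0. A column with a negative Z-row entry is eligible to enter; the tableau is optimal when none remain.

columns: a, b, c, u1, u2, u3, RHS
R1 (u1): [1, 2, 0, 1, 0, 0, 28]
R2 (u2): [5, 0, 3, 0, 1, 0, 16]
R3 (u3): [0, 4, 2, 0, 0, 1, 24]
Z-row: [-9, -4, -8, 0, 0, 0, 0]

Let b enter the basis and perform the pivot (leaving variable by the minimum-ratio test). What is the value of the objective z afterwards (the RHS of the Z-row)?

Ratio test on column b — row 1: 28/2 = 14; row 2: entry 0 ≤ 0; row 3: 24/4 = 6. Minimum is 6 at row 3 (u3 leaves); pivot element 4.
Pivot on row 3; the Z-row RHS becomes 0 − (-4)·6 = 24.

24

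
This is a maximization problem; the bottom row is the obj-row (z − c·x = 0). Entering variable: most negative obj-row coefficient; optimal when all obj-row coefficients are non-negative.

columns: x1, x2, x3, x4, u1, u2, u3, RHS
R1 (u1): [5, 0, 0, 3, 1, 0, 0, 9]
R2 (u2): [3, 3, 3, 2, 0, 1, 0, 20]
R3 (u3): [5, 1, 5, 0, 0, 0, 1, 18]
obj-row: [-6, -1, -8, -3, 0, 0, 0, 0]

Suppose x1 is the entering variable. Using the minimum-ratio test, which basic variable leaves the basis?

Column x1 entries and ratios — u1: 9/5 = 9/5; u2: 20/3 = 20/3; u3: 18/5 = 18/5.
Smallest ratio is 9/5 in the row of u1, so u1 leaves.

u1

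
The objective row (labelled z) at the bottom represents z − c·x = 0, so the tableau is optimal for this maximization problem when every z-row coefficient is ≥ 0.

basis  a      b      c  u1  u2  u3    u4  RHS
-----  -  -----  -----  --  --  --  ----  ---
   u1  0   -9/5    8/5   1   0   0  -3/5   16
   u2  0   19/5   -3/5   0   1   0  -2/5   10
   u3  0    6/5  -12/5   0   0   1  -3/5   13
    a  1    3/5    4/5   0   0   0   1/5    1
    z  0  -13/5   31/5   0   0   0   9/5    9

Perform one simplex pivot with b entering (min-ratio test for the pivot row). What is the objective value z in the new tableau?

Ratio test on column b — row 1: entry -9/5 ≤ 0; row 2: 10/(19/5) = 50/19; row 3: 13/(6/5) = 65/6; row 4: 1/(3/5) = 5/3. Minimum is 5/3 at row 4 (a leaves); pivot element 3/5.
Pivot on row 4; the z-row RHS becomes 9 − (-13/5)·(5/3) = 40/3.

40/3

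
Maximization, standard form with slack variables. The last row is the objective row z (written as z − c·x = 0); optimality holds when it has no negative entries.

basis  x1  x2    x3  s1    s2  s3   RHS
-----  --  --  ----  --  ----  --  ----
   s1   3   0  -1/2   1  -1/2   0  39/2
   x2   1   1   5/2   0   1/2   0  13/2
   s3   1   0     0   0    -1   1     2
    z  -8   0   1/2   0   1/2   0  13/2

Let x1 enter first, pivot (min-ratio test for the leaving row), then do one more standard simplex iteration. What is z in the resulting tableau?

Ratio test on column x1 — row 1: (39/2)/3 = 13/2; row 2: (13/2)/1 = 13/2; row 3: 2/1 = 2. Minimum is 2 at row 3 (s3 leaves); pivot element 1.
Pivot on row 3; the z-row RHS becomes 13/2 − (-8)·2 = 45/2.
Next entering variable (most negative z-row entry -15/2): s2.
Ratio test on column s2 — row 1: (27/2)/(5/2) = 27/5; row 2: (9/2)/(3/2) = 3; row 3: entry -1 ≤ 0. Minimum is 3 at row 2 (x2 leaves); pivot element 3/2.
After the second pivot the z-row RHS is 45/2 − (-15/2)·3 = 45.

45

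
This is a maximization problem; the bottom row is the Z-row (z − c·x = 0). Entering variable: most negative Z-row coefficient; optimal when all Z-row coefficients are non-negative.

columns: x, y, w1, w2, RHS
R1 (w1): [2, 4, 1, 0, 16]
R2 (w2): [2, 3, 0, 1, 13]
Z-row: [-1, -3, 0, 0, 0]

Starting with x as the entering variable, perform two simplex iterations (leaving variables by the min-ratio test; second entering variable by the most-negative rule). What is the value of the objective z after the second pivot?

11

Ratio test on column x — row 1: 16/2 = 8; row 2: 13/2 = 13/2. Minimum is 13/2 at row 2 (w2 leaves); pivot element 2.
Pivot on row 2; the Z-row RHS becomes 0 − (-1)·(13/2) = 13/2.
Next entering variable (most negative Z-row entry -3/2): y.
Ratio test on column y — row 1: 3/1 = 3; row 2: (13/2)/(3/2) = 13/3. Minimum is 3 at row 1 (w1 leaves); pivot element 1.
After the second pivot the Z-row RHS is 13/2 − (-3/2)·3 = 11.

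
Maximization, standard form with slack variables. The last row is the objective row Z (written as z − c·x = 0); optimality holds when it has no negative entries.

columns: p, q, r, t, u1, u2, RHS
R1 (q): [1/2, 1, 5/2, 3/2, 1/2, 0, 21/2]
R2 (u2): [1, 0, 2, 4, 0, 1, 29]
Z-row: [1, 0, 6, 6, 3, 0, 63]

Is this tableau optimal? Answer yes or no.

Every Z-row coefficient is ≥ 0, so the tableau is optimal.

yes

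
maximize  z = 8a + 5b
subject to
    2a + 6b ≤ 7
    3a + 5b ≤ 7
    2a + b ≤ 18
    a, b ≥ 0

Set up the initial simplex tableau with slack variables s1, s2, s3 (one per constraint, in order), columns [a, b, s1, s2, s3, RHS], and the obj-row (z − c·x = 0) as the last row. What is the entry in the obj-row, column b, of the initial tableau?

The obj-row carries the negated objective coefficients: the b entry is -5.

-5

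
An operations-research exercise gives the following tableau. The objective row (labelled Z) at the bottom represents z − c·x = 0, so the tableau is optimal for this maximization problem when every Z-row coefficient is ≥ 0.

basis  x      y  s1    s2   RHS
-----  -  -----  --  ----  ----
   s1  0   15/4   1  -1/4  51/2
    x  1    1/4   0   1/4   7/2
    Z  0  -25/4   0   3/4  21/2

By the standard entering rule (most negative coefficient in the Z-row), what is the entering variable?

y

Negative Z-row entries: y: -25/4.
The most negative is -25/4 in column y, so y enters.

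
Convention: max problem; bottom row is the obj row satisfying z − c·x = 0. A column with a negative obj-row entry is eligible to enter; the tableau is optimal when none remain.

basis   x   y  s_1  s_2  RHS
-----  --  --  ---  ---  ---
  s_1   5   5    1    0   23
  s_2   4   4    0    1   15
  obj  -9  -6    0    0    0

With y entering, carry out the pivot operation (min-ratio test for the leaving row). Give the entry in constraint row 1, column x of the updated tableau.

Ratio test on column y — row 1: 23/5 = 23/5; row 2: 15/4 = 15/4. Minimum is 15/4 at row 2 (s_2 leaves); pivot element 4.
Divide row 2 by 4; eliminate column y from the other rows.
Row 1 update in column x: 5 − 5·1 = 0.

0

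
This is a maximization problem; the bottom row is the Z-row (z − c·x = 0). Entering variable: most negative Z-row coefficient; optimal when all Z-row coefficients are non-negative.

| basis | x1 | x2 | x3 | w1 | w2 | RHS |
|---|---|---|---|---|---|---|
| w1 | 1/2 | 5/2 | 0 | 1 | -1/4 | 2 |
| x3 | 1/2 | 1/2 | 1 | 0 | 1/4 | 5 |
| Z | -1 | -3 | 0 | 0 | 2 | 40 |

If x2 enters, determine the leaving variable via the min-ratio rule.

Column x2 entries and ratios — w1: 2/(5/2) = 4/5; x3: 5/(1/2) = 10.
Smallest ratio is 4/5 in the row of w1, so w1 leaves.

w1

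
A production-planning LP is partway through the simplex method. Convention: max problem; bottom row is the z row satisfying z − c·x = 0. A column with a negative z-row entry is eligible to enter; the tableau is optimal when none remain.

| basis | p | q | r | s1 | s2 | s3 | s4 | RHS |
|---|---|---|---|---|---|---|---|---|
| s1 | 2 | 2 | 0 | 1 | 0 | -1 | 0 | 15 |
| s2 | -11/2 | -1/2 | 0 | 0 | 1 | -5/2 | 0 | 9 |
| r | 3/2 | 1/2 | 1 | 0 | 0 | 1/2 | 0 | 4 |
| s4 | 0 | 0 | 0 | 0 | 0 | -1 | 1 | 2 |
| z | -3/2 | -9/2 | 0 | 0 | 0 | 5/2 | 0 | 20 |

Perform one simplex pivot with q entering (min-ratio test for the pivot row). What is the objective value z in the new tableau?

Ratio test on column q — row 1: 15/2 = 15/2; row 2: entry -1/2 ≤ 0; row 3: 4/(1/2) = 8; row 4: entry 0 ≤ 0. Minimum is 15/2 at row 1 (s1 leaves); pivot element 2.
Pivot on row 1; the z-row RHS becomes 20 − (-9/2)·(15/2) = 215/4.

215/4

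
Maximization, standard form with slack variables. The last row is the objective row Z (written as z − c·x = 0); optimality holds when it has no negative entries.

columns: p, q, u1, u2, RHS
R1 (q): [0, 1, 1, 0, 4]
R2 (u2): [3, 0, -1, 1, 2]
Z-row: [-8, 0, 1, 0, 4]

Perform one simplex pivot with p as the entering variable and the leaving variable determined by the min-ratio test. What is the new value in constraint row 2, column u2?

Ratio test on column p — row 1: entry 0 ≤ 0; row 2: 2/3 = 2/3. Minimum is 2/3 at row 2 (u2 leaves); pivot element 3.
Divide row 2 by 3; eliminate column p from the other rows.
In the new row 2, the u2 entry is the old entry divided by the pivot: 1/3 = 1/3.

1/3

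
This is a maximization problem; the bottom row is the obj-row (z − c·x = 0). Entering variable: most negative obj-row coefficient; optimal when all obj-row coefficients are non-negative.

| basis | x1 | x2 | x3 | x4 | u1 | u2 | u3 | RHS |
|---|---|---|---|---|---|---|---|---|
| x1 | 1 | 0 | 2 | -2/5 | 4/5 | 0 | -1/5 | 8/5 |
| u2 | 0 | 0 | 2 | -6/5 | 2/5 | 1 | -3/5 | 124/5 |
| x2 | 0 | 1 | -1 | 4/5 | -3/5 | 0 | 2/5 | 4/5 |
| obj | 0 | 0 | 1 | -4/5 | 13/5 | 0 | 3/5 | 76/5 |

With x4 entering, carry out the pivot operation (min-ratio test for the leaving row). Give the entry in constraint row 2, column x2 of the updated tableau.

Ratio test on column x4 — row 1: entry -2/5 ≤ 0; row 2: entry -6/5 ≤ 0; row 3: (4/5)/(4/5) = 1. Minimum is 1 at row 3 (x2 leaves); pivot element 4/5.
Divide row 3 by 4/5; eliminate column x4 from the other rows.
Row 2 update in column x2: 0 − (-6/5)·(5/4) = 3/2.

3/2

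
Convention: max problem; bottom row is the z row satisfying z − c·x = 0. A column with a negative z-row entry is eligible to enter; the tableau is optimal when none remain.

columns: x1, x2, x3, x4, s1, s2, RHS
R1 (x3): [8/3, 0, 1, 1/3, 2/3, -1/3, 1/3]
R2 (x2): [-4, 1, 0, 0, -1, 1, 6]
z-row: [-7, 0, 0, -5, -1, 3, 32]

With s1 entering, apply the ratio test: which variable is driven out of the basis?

Column s1 entries and ratios — x3: (1/3)/(2/3) = 1/2; x2: -1 ≤ 0, skip.
Smallest ratio is 1/2 in the row of x3, so x3 leaves.

x3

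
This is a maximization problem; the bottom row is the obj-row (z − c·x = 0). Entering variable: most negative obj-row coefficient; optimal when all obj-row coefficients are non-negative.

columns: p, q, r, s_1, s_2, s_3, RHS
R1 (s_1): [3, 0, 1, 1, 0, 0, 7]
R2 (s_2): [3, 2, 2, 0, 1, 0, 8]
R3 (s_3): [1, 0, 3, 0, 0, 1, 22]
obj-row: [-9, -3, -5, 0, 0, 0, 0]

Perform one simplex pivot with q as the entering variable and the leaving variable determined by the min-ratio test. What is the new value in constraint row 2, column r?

Ratio test on column q — row 1: entry 0 ≤ 0; row 2: 8/2 = 4; row 3: entry 0 ≤ 0. Minimum is 4 at row 2 (s_2 leaves); pivot element 2.
Divide row 2 by 2; eliminate column q from the other rows.
In the new row 2, the r entry is the old entry divided by the pivot: 2/2 = 1.

1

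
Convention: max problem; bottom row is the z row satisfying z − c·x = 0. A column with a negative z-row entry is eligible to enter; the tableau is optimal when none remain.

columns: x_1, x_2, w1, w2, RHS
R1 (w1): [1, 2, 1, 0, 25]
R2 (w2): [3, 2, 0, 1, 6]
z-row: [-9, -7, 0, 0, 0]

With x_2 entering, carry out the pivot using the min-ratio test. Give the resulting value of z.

Ratio test on column x_2 — row 1: 25/2 = 25/2; row 2: 6/2 = 3. Minimum is 3 at row 2 (w2 leaves); pivot element 2.
Pivot on row 2; the z-row RHS becomes 0 − (-7)·3 = 21.

21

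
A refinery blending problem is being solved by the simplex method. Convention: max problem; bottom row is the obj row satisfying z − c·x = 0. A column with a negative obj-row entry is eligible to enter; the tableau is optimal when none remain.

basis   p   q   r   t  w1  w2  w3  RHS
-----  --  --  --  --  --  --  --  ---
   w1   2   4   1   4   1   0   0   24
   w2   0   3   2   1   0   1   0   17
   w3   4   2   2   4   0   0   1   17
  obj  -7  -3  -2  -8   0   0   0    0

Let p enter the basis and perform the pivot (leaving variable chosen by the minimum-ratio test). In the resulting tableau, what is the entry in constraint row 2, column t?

1

Ratio test on column p — row 1: 24/2 = 12; row 2: entry 0 ≤ 0; row 3: 17/4 = 17/4. Minimum is 17/4 at row 3 (w3 leaves); pivot element 4.
Divide row 3 by 4; eliminate column p from the other rows.
Row 2 update in column t: 1 − 0·1 = 1.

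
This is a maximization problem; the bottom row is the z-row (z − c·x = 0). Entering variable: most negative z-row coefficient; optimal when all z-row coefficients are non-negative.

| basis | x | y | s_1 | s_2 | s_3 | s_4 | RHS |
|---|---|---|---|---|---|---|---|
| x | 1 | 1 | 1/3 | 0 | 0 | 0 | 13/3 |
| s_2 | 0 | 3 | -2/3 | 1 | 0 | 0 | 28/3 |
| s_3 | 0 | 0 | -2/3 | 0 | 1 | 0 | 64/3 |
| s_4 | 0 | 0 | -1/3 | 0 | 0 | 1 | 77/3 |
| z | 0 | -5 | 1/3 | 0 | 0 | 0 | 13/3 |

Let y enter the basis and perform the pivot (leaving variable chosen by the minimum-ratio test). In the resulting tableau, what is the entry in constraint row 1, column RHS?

11/9

Ratio test on column y — row 1: (13/3)/1 = 13/3; row 2: (28/3)/3 = 28/9; row 3: entry 0 ≤ 0; row 4: entry 0 ≤ 0. Minimum is 28/9 at row 2 (s_2 leaves); pivot element 3.
Divide row 2 by 3; eliminate column y from the other rows.
Row 1 update in column RHS: 13/3 − 1·(28/9) = 11/9.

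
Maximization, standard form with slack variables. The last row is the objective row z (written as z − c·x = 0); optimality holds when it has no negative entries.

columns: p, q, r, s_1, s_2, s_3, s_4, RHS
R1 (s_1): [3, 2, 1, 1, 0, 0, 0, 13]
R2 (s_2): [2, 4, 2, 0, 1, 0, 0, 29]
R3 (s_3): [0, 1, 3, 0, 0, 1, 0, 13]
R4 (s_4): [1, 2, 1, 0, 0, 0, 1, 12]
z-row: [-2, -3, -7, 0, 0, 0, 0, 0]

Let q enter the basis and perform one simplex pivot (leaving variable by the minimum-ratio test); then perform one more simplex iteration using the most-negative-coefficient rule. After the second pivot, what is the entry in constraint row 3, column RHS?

Ratio test on column q — row 1: 13/2 = 13/2; row 2: 29/4 = 29/4; row 3: 13/1 = 13; row 4: 12/2 = 6. Minimum is 6 at row 4 (s_4 leaves); pivot element 2.
Divide row 4 by 2; eliminate column q from the other rows.
Second iteration: most negative z-row entry is -11/2 in column r, so r enters.
Ratio test on column r — row 1: entry 0 ≤ 0; row 2: entry 0 ≤ 0; row 3: 7/(5/2) = 14/5; row 4: 6/(1/2) = 12. Minimum is 14/5 at row 3 (s_3 leaves); pivot element 5/2.
Divide row 3 by 5/2; eliminate column r from the other rows.
After both pivots, the entry at constraint row 3, column RHS is 14/5.

14/5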